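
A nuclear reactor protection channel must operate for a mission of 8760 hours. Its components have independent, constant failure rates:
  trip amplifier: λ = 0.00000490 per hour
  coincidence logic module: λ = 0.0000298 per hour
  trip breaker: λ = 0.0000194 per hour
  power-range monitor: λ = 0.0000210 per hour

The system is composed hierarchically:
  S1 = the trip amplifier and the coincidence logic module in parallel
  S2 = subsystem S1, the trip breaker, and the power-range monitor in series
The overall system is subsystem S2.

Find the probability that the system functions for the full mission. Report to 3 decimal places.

R(trip amplifier) = exp(−0.00000490 × 8760) = 0.95798
R(coincidence logic module) = exp(−0.0000298 × 8760) = 0.77024
R(trip breaker) = exp(−0.0000194 × 8760) = 0.84371
R(power-range monitor) = exp(−0.0000210 × 8760) = 0.83197
Parallel (trip amplifier and coincidence logic module): 1 − (1 − 0.95798)(1 − 0.77024) = 0.99035
Series ([0.99035], trip breaker, and power-range monitor): 0.99035 × 0.84371 × 0.83197 = 0.695

0.695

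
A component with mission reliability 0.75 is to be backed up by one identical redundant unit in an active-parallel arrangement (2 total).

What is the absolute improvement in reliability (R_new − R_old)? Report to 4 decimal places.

0.1875

R_before = 0.75
R_after = 1 − (1 − 0.75)^2 = 0.9375
ΔR = 0.9375 − 0.75 = 0.1875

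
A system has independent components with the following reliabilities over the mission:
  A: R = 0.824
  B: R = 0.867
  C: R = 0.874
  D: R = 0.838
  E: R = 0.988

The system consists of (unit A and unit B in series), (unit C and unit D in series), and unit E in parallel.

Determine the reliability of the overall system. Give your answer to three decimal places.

0.999

Series (A and B): 0.82400 × 0.86700 = 0.71441
Series (C and D): 0.87400 × 0.83800 = 0.73241
Parallel ([0.71441], [0.73241], and E): 1 − (1 − 0.71441)(1 − 0.73241)(1 − 0.98800) = 0.999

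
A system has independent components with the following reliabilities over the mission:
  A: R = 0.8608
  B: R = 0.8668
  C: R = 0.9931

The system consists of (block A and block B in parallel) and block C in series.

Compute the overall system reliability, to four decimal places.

Parallel (A and B): 1 − (1 − 0.860800)(1 − 0.866800) = 0.981459
Series ([0.981459] and C): 0.981459 × 0.993100 = 0.9747

0.9747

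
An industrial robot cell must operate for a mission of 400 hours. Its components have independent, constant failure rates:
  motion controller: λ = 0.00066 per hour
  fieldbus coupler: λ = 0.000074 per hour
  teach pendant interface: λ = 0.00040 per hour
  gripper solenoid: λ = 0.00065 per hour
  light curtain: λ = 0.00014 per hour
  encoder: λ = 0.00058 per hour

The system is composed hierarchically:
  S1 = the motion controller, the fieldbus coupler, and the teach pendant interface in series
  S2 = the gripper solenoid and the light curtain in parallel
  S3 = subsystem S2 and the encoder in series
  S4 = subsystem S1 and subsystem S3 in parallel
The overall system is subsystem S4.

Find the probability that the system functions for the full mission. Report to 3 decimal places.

R(motion controller) = exp(−0.00066 × 400) = 0.76797
R(fieldbus coupler) = exp(−0.000074 × 400) = 0.97083
R(teach pendant interface) = exp(−0.00040 × 400) = 0.85214
R(gripper solenoid) = exp(−0.00065 × 400) = 0.77105
R(light curtain) = exp(−0.00014 × 400) = 0.94554
R(encoder) = exp(−0.00058 × 400) = 0.79295
Series (motion controller, fieldbus coupler, and teach pendant interface): 0.76797 × 0.97083 × 0.85214 = 0.63533
Parallel (gripper solenoid and light curtain): 1 − (1 − 0.77105)(1 − 0.94554) = 0.98753
Series ([0.98753] and encoder): 0.98753 × 0.79295 = 0.78306
Parallel ([0.63533] and [0.78306]): 1 − (1 − 0.63533)(1 − 0.78306) = 0.921

0.921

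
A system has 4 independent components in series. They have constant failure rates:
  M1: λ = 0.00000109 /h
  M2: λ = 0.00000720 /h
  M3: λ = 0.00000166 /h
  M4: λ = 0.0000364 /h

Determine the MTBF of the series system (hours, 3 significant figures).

21600

Series of exponential components: λ_sys = Σ λ_i
λ_sys = 0.00000109 + 0.00000720 + 0.00000166 + 0.0000364 = 4.6350e-05 /h
MTBF = 1 / λ_sys = 21600 h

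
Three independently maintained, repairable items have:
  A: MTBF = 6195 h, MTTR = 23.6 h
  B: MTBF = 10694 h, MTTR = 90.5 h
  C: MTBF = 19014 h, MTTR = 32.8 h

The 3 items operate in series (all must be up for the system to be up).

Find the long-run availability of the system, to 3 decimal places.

A(A) = MTBF/(MTBF+MTTR) = 6195/(6195+23.6) = 0.996205
A(B) = MTBF/(MTBF+MTTR) = 10694/(10694+90.5) = 0.991608
A(C) = MTBF/(MTBF+MTTR) = 19014/(19014+32.8) = 0.998278
Series availability: 0.996205 × 0.991608 × 0.998278 = 0.986

0.986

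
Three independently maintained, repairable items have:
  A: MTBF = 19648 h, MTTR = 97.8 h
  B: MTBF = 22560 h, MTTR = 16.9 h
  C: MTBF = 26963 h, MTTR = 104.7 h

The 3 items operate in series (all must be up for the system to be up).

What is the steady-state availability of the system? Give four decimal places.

0.9905

A(A) = MTBF/(MTBF+MTTR) = 19648/(19648+97.8) = 0.995047
A(B) = MTBF/(MTBF+MTTR) = 22560/(22560+16.9) = 0.999251
A(C) = MTBF/(MTBF+MTTR) = 26963/(26963+104.7) = 0.996132
Series availability: 0.995047 × 0.999251 × 0.996132 = 0.9905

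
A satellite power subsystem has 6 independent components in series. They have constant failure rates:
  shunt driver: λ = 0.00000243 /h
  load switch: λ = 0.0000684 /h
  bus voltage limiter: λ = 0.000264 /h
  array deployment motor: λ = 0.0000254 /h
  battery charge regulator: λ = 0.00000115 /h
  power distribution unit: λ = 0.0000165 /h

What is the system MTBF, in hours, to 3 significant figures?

2650

Series of exponential components: λ_sys = Σ λ_i
λ_sys = 0.00000243 + 0.0000684 + 0.000264 + 0.0000254 + 0.00000115 + 0.0000165 = 3.7788e-04 /h
MTBF = 1 / λ_sys = 2650 h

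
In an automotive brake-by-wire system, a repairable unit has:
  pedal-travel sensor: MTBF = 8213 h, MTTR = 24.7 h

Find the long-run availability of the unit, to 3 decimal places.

A(pedal-travel sensor) = MTBF/(MTBF+MTTR) = 8213/(8213+24.7) = 0.997

0.997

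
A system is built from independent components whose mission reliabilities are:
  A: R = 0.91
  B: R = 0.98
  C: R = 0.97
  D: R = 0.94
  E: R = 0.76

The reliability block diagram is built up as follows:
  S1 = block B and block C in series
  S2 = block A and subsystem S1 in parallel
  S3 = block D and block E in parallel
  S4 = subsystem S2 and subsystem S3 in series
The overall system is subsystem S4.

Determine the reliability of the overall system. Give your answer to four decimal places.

0.9812

Series (B and C): 0.980000 × 0.970000 = 0.950600
Parallel (A and [0.950600]): 1 − (1 − 0.910000)(1 − 0.950600) = 0.995554
Parallel (D and E): 1 − (1 − 0.940000)(1 − 0.760000) = 0.985600
Series ([0.995554] and [0.985600]): 0.995554 × 0.985600 = 0.9812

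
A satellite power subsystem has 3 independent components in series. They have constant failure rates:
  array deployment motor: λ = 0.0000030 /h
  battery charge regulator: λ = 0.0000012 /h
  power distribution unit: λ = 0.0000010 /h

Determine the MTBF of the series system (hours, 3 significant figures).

Series of exponential components: λ_sys = Σ λ_i
λ_sys = 0.0000030 + 0.0000012 + 0.0000010 = 5.2000e-06 /h
MTBF = 1 / λ_sys = 192000 h

192000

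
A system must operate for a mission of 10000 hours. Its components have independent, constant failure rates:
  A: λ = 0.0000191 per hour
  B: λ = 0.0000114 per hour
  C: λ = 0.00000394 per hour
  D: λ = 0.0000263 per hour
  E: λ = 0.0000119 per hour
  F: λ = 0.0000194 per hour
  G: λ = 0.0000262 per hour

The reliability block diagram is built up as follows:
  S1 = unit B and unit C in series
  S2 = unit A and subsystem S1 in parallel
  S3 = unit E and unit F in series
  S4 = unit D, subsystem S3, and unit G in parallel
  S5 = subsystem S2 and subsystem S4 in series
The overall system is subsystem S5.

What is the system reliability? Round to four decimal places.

0.9613

R(A) = exp(−0.0000191 × 10000) = 0.826133
R(B) = exp(−0.0000114 × 10000) = 0.892258
R(C) = exp(−0.00000394 × 10000) = 0.961366
R(D) = exp(−0.0000263 × 10000) = 0.768742
R(E) = exp(−0.0000119 × 10000) = 0.887808
R(F) = exp(−0.0000194 × 10000) = 0.823658
R(G) = exp(−0.0000262 × 10000) = 0.769511
Series (B and C): 0.892258 × 0.961366 = 0.857787
Parallel (A and [0.857787]): 1 − (1 − 0.826133)(1 − 0.857787) = 0.975274
Series (E and F): 0.887808 × 0.823658 = 0.731250
Parallel (D, [0.731250], and G): 1 − (1 − 0.768742)(1 − 0.731250)(1 − 0.769511) = 0.985675
Series ([0.975274] and [0.985675]): 0.975274 × 0.985675 = 0.9613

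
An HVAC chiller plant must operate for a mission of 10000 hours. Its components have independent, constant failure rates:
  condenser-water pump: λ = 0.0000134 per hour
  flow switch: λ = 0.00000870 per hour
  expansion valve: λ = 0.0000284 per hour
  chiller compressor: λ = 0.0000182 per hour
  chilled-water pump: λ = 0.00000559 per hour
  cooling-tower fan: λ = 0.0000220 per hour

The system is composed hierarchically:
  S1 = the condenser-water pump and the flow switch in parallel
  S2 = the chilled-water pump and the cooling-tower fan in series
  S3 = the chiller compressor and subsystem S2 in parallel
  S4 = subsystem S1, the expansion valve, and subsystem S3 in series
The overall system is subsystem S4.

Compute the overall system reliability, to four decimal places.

0.7150

R(condenser-water pump) = exp(−0.0000134 × 10000) = 0.874590
R(flow switch) = exp(−0.00000870 × 10000) = 0.916677
R(expansion valve) = exp(−0.0000284 × 10000) = 0.752767
R(chiller compressor) = exp(−0.0000182 × 10000) = 0.833601
R(chilled-water pump) = exp(−0.00000559 × 10000) = 0.945634
R(cooling-tower fan) = exp(−0.0000220 × 10000) = 0.802519
Parallel (condenser-water pump and flow switch): 1 − (1 − 0.874590)(1 − 0.916677) = 0.989550
Series (chilled-water pump and cooling-tower fan): 0.945634 × 0.802519 = 0.758889
Parallel (chiller compressor and [0.758889]): 1 − (1 − 0.833601)(1 − 0.758889) = 0.959879
Series ([0.989550], expansion valve, and [0.959879]): 0.989550 × 0.752767 × 0.959879 = 0.7150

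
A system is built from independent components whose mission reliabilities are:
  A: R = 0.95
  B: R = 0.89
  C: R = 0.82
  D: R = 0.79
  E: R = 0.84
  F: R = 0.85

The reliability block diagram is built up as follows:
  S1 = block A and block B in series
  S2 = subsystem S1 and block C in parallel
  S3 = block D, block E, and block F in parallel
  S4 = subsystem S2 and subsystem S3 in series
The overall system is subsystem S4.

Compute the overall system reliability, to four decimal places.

Series (A and B): 0.950000 × 0.890000 = 0.845500
Parallel ([0.845500] and C): 1 − (1 − 0.845500)(1 − 0.820000) = 0.972190
Parallel (D, E, and F): 1 − (1 − 0.790000)(1 − 0.840000)(1 − 0.850000) = 0.994960
Series ([0.972190] and [0.994960]): 0.972190 × 0.994960 = 0.9673

0.9673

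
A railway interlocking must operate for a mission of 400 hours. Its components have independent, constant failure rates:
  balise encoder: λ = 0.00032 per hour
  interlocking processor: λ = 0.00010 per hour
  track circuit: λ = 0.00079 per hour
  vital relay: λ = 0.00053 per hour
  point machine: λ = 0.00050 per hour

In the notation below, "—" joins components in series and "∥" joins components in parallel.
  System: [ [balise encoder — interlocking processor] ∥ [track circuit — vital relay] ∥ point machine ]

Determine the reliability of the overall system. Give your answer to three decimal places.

0.989

R(balise encoder) = exp(−0.00032 × 400) = 0.87985
R(interlocking processor) = exp(−0.00010 × 400) = 0.96079
R(track circuit) = exp(−0.00079 × 400) = 0.72906
R(vital relay) = exp(−0.00053 × 400) = 0.80896
R(point machine) = exp(−0.00050 × 400) = 0.81873
Series (balise encoder and interlocking processor): 0.87985 × 0.96079 = 0.84535
Series (track circuit and vital relay): 0.72906 × 0.80896 = 0.58978
Parallel ([0.84535], [0.58978], and point machine): 1 − (1 − 0.84535)(1 − 0.58978)(1 − 0.81873) = 0.989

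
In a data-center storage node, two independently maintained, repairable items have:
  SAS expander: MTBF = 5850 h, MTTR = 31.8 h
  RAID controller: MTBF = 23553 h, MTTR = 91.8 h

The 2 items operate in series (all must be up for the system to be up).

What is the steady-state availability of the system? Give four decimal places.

0.9907

A(SAS expander) = MTBF/(MTBF+MTTR) = 5850/(5850+31.8) = 0.994593
A(RAID controller) = MTBF/(MTBF+MTTR) = 23553/(23553+91.8) = 0.996118
Series availability: 0.994593 × 0.996118 = 0.9907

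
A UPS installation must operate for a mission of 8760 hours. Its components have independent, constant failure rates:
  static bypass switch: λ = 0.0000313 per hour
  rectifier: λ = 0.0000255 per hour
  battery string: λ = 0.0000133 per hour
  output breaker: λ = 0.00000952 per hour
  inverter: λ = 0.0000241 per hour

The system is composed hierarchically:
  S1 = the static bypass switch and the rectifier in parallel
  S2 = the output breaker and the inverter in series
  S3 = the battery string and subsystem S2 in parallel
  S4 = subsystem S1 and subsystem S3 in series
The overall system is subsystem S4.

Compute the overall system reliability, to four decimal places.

R(static bypass switch) = exp(−0.0000313 × 8760) = 0.760189
R(rectifier) = exp(−0.0000255 × 8760) = 0.799811
R(battery string) = exp(−0.0000133 × 8760) = 0.890023
R(output breaker) = exp(−0.00000952 × 8760) = 0.919987
R(inverter) = exp(−0.0000241 × 8760) = 0.809680
Parallel (static bypass switch and rectifier): 1 − (1 − 0.760189)(1 − 0.799811) = 0.951992
Series (output breaker and inverter): 0.919987 × 0.809680 = 0.744895
Parallel (battery string and [0.744895]): 1 − (1 − 0.890023)(1 − 0.744895) = 0.971944
Series ([0.951992] and [0.971944]): 0.951992 × 0.971944 = 0.9253

0.9253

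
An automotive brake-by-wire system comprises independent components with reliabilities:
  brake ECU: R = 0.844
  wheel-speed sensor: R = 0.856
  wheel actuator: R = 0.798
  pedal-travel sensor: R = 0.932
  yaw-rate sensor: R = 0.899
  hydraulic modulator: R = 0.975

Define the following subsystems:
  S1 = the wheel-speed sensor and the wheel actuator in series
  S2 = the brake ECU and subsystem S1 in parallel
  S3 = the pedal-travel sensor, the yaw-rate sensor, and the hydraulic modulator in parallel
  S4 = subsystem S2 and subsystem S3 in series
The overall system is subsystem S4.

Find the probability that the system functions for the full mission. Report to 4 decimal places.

0.9504

Series (wheel-speed sensor and wheel actuator): 0.856000 × 0.798000 = 0.683088
Parallel (brake ECU and [0.683088]): 1 − (1 − 0.844000)(1 − 0.683088) = 0.950562
Parallel (pedal-travel sensor, yaw-rate sensor, and hydraulic modulator): 1 − (1 − 0.932000)(1 − 0.899000)(1 − 0.975000) = 0.999828
Series ([0.950562] and [0.999828]): 0.950562 × 0.999828 = 0.9504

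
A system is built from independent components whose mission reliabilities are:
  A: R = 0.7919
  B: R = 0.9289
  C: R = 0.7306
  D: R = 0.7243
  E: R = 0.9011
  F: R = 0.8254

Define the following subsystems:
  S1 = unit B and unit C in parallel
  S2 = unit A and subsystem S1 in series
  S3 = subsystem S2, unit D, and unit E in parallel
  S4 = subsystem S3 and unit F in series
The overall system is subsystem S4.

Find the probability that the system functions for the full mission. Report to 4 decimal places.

0.8204

Parallel (B and C): 1 − (1 − 0.928900)(1 − 0.730600) = 0.980846
Series (A and [0.980846]): 0.791900 × 0.980846 = 0.776732
Parallel ([0.776732], D, and E): 1 − (1 − 0.776732)(1 − 0.724300)(1 − 0.901100) = 0.993912
Series ([0.993912] and F): 0.993912 × 0.825400 = 0.8204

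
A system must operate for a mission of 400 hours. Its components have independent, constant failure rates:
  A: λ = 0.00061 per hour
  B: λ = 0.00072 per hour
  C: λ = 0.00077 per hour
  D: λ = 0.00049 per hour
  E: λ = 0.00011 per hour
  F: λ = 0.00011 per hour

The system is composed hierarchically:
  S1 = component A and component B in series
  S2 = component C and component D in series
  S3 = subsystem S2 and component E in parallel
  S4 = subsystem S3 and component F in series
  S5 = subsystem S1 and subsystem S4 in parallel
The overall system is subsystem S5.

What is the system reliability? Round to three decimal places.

0.976

R(A) = exp(−0.00061 × 400) = 0.78349
R(B) = exp(−0.00072 × 400) = 0.74976
R(C) = exp(−0.00077 × 400) = 0.73492
R(D) = exp(−0.00049 × 400) = 0.82201
R(E) = exp(−0.00011 × 400) = 0.95695
R(F) = exp(−0.00011 × 400) = 0.95695
Series (A and B): 0.78349 × 0.74976 = 0.58743
Series (C and D): 0.73492 × 0.82201 = 0.60411
Parallel ([0.60411] and E): 1 − (1 − 0.60411)(1 − 0.95695) = 0.98296
Series ([0.98296] and F): 0.98296 × 0.95695 = 0.94064
Parallel ([0.58743] and [0.94064]): 1 − (1 − 0.58743)(1 − 0.94064) = 0.976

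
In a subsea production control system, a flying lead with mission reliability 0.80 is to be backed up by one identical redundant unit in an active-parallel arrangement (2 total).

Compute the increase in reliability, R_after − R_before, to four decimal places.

0.1600

R_before = 0.80
R_after = 1 − (1 − 0.80)^2 = 0.9600
ΔR = 0.9600 − 0.80 = 0.1600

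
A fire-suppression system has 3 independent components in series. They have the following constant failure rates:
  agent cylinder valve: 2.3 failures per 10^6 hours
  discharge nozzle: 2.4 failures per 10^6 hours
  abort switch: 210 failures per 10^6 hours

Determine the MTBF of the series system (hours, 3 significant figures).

4660

Series of exponential components: λ_sys = Σ λ_i
λ_sys = 0.0000023 + 0.0000024 + 0.00021 = 2.1470e-04 /h
MTBF = 1 / λ_sys = 4660 h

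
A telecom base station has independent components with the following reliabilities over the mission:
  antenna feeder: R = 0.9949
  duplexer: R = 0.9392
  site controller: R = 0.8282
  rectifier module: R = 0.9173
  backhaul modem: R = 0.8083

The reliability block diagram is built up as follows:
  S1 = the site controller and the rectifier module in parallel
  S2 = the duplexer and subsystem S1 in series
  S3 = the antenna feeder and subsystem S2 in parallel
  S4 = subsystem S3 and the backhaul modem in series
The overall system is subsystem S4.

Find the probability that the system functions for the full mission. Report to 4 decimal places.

Parallel (site controller and rectifier module): 1 − (1 − 0.828200)(1 − 0.917300) = 0.985792
Series (duplexer and [0.985792]): 0.939200 × 0.985792 = 0.925856
Parallel (antenna feeder and [0.925856]): 1 − (1 − 0.994900)(1 − 0.925856) = 0.999622
Series ([0.999622] and backhaul modem): 0.999622 × 0.808300 = 0.8080

0.8080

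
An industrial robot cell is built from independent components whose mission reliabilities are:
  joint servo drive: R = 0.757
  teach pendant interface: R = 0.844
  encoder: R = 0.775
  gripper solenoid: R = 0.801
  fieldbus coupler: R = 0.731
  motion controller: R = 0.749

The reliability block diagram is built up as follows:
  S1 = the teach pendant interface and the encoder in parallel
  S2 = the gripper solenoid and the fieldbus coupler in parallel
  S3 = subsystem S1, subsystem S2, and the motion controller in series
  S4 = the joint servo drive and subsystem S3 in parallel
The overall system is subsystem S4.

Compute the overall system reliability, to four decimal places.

0.9232

Parallel (teach pendant interface and encoder): 1 − (1 − 0.844000)(1 − 0.775000) = 0.964900
Parallel (gripper solenoid and fieldbus coupler): 1 − (1 − 0.801000)(1 − 0.731000) = 0.946469
Series ([0.964900], [0.946469], and motion controller): 0.964900 × 0.946469 × 0.749000 = 0.684023
Parallel (joint servo drive and [0.684023]): 1 − (1 − 0.757000)(1 − 0.684023) = 0.9232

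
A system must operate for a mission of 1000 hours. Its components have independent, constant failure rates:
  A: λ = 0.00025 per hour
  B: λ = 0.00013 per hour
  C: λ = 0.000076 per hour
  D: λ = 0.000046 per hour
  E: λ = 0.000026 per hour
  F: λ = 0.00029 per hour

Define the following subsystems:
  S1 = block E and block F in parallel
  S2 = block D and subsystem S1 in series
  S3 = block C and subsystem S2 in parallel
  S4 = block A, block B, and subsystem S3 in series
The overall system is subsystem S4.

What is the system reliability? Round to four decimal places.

0.6813

R(A) = exp(−0.00025 × 1000) = 0.778801
R(B) = exp(−0.00013 × 1000) = 0.878095
R(C) = exp(−0.000076 × 1000) = 0.926816
R(D) = exp(−0.000046 × 1000) = 0.955042
R(E) = exp(−0.000026 × 1000) = 0.974335
R(F) = exp(−0.00029 × 1000) = 0.748264
Parallel (E and F): 1 − (1 − 0.974335)(1 − 0.748264) = 0.993539
Series (D and [0.993539]): 0.955042 × 0.993539 = 0.948871
Parallel (C and [0.948871]): 1 − (1 − 0.926816)(1 − 0.948871) = 0.996258
Series (A, B, and [0.996258]): 0.778801 × 0.878095 × 0.996258 = 0.6813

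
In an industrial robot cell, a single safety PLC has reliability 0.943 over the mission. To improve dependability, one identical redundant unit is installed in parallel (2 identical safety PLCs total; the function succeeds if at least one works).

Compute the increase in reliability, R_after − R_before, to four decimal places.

R_before = 0.943
R_after = 1 − (1 − 0.943)^2 = 0.9968
ΔR = 0.9968 − 0.943 = 0.0538

0.0538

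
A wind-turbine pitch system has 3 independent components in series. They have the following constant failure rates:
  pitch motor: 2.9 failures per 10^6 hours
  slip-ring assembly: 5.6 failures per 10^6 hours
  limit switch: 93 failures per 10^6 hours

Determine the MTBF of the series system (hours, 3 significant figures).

9850

Series of exponential components: λ_sys = Σ λ_i
λ_sys = 0.0000029 + 0.0000056 + 0.000093 = 1.0150e-04 /h
MTBF = 1 / λ_sys = 9850 h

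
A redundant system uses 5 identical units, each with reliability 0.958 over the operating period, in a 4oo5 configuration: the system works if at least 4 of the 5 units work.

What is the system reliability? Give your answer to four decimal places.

0.9838

R = Σ_{i=4}^{5} C(5,i) p^i (1−p)^{5−i} with p = 0.958
C(5,4)·0.958^4·0.042^1 = 0.176881
C(5,5)·0.958^5·0.042^0 = 0.806915
Sum = 0.9838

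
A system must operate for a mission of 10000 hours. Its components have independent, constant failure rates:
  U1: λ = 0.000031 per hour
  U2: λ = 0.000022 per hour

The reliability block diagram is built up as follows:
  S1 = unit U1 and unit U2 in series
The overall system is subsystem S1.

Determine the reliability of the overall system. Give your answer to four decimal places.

R(U1) = exp(−0.000031 × 10000) = 0.733447
R(U2) = exp(−0.000022 × 10000) = 0.802519
Series (U1 and U2): 0.733447 × 0.802519 = 0.5886

0.5886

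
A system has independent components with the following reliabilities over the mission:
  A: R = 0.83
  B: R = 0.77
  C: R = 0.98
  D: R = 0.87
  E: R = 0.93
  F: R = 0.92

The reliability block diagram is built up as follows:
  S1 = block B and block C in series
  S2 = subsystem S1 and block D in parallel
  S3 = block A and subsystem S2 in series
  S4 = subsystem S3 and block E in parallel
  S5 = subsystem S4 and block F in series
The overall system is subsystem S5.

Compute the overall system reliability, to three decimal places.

Series (B and C): 0.77000 × 0.98000 = 0.75460
Parallel ([0.75460] and D): 1 − (1 − 0.75460)(1 − 0.87000) = 0.96810
Series (A and [0.96810]): 0.83000 × 0.96810 = 0.80352
Parallel ([0.80352] and E): 1 − (1 − 0.80352)(1 − 0.93000) = 0.98625
Series ([0.98625] and F): 0.98625 × 0.92000 = 0.907

0.907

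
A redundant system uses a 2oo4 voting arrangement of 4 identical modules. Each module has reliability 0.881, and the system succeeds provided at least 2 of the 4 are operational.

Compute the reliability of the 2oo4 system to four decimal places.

0.9939

R = Σ_{i=2}^{4} C(4,i) p^i (1−p)^{4−i} with p = 0.881
C(4,2)·0.881^2·0.119^2 = 0.065947
C(4,3)·0.881^3·0.119^1 = 0.325488
C(4,4)·0.881^4·0.119^0 = 0.602426
Sum = 0.9939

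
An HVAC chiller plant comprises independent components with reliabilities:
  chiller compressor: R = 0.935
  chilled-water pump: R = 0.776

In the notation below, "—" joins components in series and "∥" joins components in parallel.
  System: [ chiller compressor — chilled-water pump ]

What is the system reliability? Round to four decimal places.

0.7256

Series (chiller compressor and chilled-water pump): 0.935000 × 0.776000 = 0.7256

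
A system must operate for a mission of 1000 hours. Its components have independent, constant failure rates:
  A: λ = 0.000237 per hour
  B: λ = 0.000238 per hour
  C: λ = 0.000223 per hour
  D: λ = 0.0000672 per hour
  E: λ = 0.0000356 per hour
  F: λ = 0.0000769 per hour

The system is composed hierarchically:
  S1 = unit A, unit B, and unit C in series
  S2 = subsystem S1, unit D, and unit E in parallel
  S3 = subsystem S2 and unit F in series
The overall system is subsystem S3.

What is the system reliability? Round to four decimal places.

R(A) = exp(−0.000237 × 1000) = 0.788991
R(B) = exp(−0.000238 × 1000) = 0.788203
R(C) = exp(−0.000223 × 1000) = 0.800115
R(D) = exp(−0.0000672 × 1000) = 0.935008
R(E) = exp(−0.0000356 × 1000) = 0.965026
R(F) = exp(−0.0000769 × 1000) = 0.925982
Series (A, B, and C): 0.788991 × 0.788203 × 0.800115 = 0.497580
Parallel ([0.497580], D, and E): 1 − (1 − 0.497580)(1 − 0.935008)(1 − 0.965026) = 0.998858
Series ([0.998858] and F): 0.998858 × 0.925982 = 0.9249

0.9249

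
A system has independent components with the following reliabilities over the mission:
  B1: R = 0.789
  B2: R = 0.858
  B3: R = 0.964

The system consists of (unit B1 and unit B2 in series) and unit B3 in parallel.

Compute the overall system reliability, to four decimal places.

0.9884

Series (B1 and B2): 0.789000 × 0.858000 = 0.676962
Parallel ([0.676962] and B3): 1 − (1 − 0.676962)(1 − 0.964000) = 0.9884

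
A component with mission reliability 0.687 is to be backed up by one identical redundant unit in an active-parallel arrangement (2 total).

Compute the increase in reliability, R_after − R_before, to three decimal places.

0.215

R_before = 0.687
R_after = 1 − (1 − 0.687)^2 = 0.902
ΔR = 0.902 − 0.687 = 0.215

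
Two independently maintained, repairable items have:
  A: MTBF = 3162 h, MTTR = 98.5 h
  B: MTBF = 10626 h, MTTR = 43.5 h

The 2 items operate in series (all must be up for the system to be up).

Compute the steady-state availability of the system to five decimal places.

A(A) = MTBF/(MTBF+MTTR) = 3162/(3162+98.5) = 0.969790
A(B) = MTBF/(MTBF+MTTR) = 10626/(10626+43.5) = 0.995923
Series availability: 0.969790 × 0.995923 = 0.96584

0.96584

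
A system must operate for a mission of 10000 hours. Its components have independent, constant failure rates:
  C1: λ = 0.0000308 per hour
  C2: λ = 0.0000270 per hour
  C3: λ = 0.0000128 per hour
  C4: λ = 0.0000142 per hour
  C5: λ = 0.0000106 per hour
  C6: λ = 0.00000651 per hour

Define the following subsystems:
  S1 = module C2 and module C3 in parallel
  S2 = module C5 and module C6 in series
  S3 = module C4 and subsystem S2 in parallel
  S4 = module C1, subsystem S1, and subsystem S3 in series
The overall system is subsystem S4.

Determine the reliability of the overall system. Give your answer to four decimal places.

0.6992

R(C1) = exp(−0.0000308 × 10000) = 0.734915
R(C2) = exp(−0.0000270 × 10000) = 0.763379
R(C3) = exp(−0.0000128 × 10000) = 0.879853
R(C4) = exp(−0.0000142 × 10000) = 0.867621
R(C5) = exp(−0.0000106 × 10000) = 0.899425
R(C6) = exp(−0.00000651 × 10000) = 0.936974
Parallel (C2 and C3): 1 − (1 − 0.763379)(1 − 0.879853) = 0.971571
Series (C5 and C6): 0.899425 × 0.936974 = 0.842738
Parallel (C4 and [0.842738]): 1 − (1 − 0.867621)(1 − 0.842738) = 0.979182
Series (C1, [0.971571], and [0.979182]): 0.734915 × 0.971571 × 0.979182 = 0.6992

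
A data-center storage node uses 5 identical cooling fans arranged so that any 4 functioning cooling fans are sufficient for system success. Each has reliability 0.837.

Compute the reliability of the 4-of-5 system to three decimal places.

R = Σ_{i=4}^{5} C(5,i) p^i (1−p)^{5−i} with p = 0.837
C(5,4)·0.837^4·0.163^1 = 0.40000
C(5,5)·0.837^5·0.163^0 = 0.41080
Sum = 0.811

0.811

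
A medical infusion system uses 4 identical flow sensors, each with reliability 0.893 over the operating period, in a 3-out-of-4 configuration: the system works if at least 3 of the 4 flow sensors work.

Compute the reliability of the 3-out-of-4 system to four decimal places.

0.9407

R = Σ_{i=3}^{4} C(4,i) p^i (1−p)^{4−i} with p = 0.893
C(4,3)·0.893^3·0.107^1 = 0.304788
C(4,4)·0.893^4·0.107^0 = 0.635925
Sum = 0.9407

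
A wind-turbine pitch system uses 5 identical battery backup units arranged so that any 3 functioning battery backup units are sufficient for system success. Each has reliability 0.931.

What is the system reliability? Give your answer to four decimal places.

0.9970

R = Σ_{i=3}^{5} C(5,i) p^i (1−p)^{5−i} with p = 0.931
C(5,3)·0.931^3·0.069^2 = 0.038419
C(5,4)·0.931^4·0.069^1 = 0.259190
C(5,5)·0.931^5·0.069^0 = 0.699437
Sum = 0.9970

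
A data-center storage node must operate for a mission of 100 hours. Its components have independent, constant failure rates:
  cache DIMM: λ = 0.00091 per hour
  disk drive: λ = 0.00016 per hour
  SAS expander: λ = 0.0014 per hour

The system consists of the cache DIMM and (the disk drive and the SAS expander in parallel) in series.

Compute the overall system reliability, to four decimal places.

R(cache DIMM) = exp(−0.00091 × 100) = 0.913018
R(disk drive) = exp(−0.00016 × 100) = 0.984127
R(SAS expander) = exp(−0.0014 × 100) = 0.869358
Parallel (disk drive and SAS expander): 1 − (1 − 0.984127)(1 − 0.869358) = 0.997926
Series (cache DIMM and [0.997926]): 0.913018 × 0.997926 = 0.9111

0.9111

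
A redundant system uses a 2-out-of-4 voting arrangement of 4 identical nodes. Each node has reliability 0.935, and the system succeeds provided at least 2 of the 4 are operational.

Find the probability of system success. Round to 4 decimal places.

R = Σ_{i=2}^{4} C(4,i) p^i (1−p)^{4−i} with p = 0.935
C(4,2)·0.935^2·0.065^2 = 0.022162
C(4,3)·0.935^3·0.065^1 = 0.212524
C(4,4)·0.935^4·0.065^0 = 0.764269
Sum = 0.9990

0.9990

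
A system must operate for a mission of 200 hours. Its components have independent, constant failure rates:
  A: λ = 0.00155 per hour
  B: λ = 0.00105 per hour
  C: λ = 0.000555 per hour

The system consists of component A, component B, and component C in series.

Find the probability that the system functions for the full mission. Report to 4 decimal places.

R(A) = exp(−0.00155 × 200) = 0.733447
R(B) = exp(−0.00105 × 200) = 0.810584
R(C) = exp(−0.000555 × 200) = 0.894939
Series (A, B, and C): 0.733447 × 0.810584 × 0.894939 = 0.5321

0.5321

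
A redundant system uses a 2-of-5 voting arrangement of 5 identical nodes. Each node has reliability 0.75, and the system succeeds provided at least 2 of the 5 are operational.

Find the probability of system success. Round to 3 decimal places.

R = Σ_{i=2}^{5} C(5,i) p^i (1−p)^{5−i} with p = 0.75
C(5,2)·0.75^2·0.25^3 = 0.08789
C(5,3)·0.75^3·0.25^2 = 0.26367
C(5,4)·0.75^4·0.25^1 = 0.39551
C(5,5)·0.75^5·0.25^0 = 0.23730
Sum = 0.984

0.984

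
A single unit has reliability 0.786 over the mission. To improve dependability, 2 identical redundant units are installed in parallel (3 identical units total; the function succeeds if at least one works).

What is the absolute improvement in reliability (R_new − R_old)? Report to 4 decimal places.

0.2042

R_before = 0.786
R_after = 1 − (1 − 0.786)^3 = 0.9902
ΔR = 0.9902 − 0.786 = 0.2042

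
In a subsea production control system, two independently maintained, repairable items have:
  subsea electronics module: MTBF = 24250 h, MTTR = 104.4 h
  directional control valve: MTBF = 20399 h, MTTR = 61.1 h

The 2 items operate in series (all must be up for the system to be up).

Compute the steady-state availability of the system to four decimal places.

0.9927

A(subsea electronics module) = MTBF/(MTBF+MTTR) = 24250/(24250+104.4) = 0.995713
A(directional control valve) = MTBF/(MTBF+MTTR) = 20399/(20399+61.1) = 0.997014
Series availability: 0.995713 × 0.997014 = 0.9927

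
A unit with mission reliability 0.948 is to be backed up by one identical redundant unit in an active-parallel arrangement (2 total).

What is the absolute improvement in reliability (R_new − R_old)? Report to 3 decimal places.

R_before = 0.948
R_after = 1 − (1 − 0.948)^2 = 0.997
ΔR = 0.997 − 0.948 = 0.049

0.049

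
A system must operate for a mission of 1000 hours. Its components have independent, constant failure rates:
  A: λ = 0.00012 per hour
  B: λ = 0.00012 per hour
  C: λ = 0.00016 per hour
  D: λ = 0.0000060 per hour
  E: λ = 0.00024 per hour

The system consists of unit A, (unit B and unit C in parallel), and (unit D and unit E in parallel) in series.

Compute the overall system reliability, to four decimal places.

0.8710

R(A) = exp(−0.00012 × 1000) = 0.886920
R(B) = exp(−0.00012 × 1000) = 0.886920
R(C) = exp(−0.00016 × 1000) = 0.852144
R(D) = exp(−0.0000060 × 1000) = 0.994018
R(E) = exp(−0.00024 × 1000) = 0.786628
Parallel (B and C): 1 − (1 − 0.886920)(1 − 0.852144) = 0.983280
Parallel (D and E): 1 − (1 − 0.994018)(1 − 0.786628) = 0.998724
Series (A, [0.983280], and [0.998724]): 0.886920 × 0.983280 × 0.998724 = 0.8710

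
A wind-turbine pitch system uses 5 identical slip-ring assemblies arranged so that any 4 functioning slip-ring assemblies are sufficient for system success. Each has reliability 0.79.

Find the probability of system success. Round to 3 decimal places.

R = Σ_{i=4}^{5} C(5,i) p^i (1−p)^{5−i} with p = 0.79
C(5,4)·0.79^4·0.21^1 = 0.40898
C(5,5)·0.79^5·0.21^0 = 0.30771
Sum = 0.717

0.717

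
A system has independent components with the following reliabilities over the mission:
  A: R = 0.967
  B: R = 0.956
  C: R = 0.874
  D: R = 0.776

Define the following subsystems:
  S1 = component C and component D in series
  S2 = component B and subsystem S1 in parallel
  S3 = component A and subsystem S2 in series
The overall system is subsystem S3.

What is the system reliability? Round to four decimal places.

Series (C and D): 0.874000 × 0.776000 = 0.678224
Parallel (B and [0.678224]): 1 − (1 − 0.956000)(1 − 0.678224) = 0.985842
Series (A and [0.985842]): 0.967000 × 0.985842 = 0.9533

0.9533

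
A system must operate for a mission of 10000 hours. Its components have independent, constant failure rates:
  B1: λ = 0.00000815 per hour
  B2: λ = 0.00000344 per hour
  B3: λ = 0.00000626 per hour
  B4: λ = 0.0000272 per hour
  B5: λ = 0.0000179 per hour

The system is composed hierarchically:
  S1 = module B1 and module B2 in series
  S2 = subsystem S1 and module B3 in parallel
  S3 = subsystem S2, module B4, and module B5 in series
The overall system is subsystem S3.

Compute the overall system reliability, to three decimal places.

0.633

R(B1) = exp(−0.00000815 × 10000) = 0.92173
R(B2) = exp(−0.00000344 × 10000) = 0.96618
R(B3) = exp(−0.00000626 × 10000) = 0.93932
R(B4) = exp(−0.0000272 × 10000) = 0.76185
R(B5) = exp(−0.0000179 × 10000) = 0.83611
Series (B1 and B2): 0.92173 × 0.96618 = 0.89056
Parallel ([0.89056] and B3): 1 − (1 − 0.89056)(1 − 0.93932) = 0.99336
Series ([0.99336], B4, and B5): 0.99336 × 0.76185 × 0.83611 = 0.633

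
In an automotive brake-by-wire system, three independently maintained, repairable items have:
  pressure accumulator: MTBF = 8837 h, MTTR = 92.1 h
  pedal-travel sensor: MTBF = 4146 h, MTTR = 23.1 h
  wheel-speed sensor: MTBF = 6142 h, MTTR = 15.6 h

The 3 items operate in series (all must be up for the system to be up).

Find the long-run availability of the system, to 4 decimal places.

A(pressure accumulator) = MTBF/(MTBF+MTTR) = 8837/(8837+92.1) = 0.989685
A(pedal-travel sensor) = MTBF/(MTBF+MTTR) = 4146/(4146+23.1) = 0.994459
A(wheel-speed sensor) = MTBF/(MTBF+MTTR) = 6142/(6142+15.6) = 0.997467
Series availability: 0.989685 × 0.994459 × 0.997467 = 0.9817

0.9817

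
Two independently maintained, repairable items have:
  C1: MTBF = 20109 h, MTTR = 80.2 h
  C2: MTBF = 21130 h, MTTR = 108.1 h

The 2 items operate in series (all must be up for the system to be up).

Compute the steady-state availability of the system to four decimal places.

A(C1) = MTBF/(MTBF+MTTR) = 20109/(20109+80.2) = 0.996028
A(C2) = MTBF/(MTBF+MTTR) = 21130/(21130+108.1) = 0.994910
Series availability: 0.996028 × 0.994910 = 0.9910

0.9910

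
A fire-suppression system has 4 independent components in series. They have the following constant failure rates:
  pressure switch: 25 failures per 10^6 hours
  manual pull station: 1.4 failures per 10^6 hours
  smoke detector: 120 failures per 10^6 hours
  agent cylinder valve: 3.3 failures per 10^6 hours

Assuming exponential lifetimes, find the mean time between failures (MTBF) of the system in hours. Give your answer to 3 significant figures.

6680

Series of exponential components: λ_sys = Σ λ_i
λ_sys = 0.000025 + 0.0000014 + 0.00012 + 0.0000033 = 1.4970e-04 /h
MTBF = 1 / λ_sys = 6680 h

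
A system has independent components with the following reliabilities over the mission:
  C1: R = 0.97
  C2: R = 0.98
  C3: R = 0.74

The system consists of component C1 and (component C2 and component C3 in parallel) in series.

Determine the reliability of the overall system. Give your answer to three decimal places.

Parallel (C2 and C3): 1 − (1 − 0.98000)(1 − 0.74000) = 0.99480
Series (C1 and [0.99480]): 0.97000 × 0.99480 = 0.965

0.965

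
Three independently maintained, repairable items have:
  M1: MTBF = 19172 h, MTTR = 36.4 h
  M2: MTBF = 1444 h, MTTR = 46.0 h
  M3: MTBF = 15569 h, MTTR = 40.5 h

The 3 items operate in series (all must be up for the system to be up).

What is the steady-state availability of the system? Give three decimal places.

A(M1) = MTBF/(MTBF+MTTR) = 19172/(19172+36.4) = 0.998105
A(M2) = MTBF/(MTBF+MTTR) = 1444/(1444+46.0) = 0.969128
A(M3) = MTBF/(MTBF+MTTR) = 15569/(15569+40.5) = 0.997405
Series availability: 0.998105 × 0.969128 × 0.997405 = 0.965

0.965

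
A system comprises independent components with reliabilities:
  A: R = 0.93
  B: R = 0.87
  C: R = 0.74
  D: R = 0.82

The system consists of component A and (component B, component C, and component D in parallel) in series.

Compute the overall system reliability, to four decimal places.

0.9243

Parallel (B, C, and D): 1 − (1 − 0.870000)(1 − 0.740000)(1 − 0.820000) = 0.993916
Series (A and [0.993916]): 0.930000 × 0.993916 = 0.9243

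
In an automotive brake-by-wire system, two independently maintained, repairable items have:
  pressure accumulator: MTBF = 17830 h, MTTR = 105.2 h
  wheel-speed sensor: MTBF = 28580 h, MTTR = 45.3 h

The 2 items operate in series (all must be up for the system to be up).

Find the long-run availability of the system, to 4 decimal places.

A(pressure accumulator) = MTBF/(MTBF+MTTR) = 17830/(17830+105.2) = 0.994134
A(wheel-speed sensor) = MTBF/(MTBF+MTTR) = 28580/(28580+45.3) = 0.998417
Series availability: 0.994134 × 0.998417 = 0.9926

0.9926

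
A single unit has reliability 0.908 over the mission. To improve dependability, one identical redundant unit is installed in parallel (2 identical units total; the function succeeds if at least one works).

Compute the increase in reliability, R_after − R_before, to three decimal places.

R_before = 0.908
R_after = 1 − (1 − 0.908)^2 = 0.992
ΔR = 0.992 − 0.908 = 0.084

0.084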